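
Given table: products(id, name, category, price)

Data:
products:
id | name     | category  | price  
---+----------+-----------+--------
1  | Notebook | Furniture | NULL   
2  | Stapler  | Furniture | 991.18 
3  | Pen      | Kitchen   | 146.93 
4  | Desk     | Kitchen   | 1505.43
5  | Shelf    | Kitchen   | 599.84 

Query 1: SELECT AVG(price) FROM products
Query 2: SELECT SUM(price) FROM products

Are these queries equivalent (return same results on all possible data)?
No, not equivalent

Query 1 returns: [(810.845,)]
Query 2 returns: [(3243.38,)]

Reason: AVG vs SUM give different aggregate values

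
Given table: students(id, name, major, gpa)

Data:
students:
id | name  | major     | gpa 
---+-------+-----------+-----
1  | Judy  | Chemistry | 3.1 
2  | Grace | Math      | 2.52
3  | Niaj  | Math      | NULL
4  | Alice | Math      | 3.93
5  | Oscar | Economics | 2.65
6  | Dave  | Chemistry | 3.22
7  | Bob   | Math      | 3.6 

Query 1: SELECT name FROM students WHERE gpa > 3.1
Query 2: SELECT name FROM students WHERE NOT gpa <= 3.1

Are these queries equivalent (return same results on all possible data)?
Yes, equivalent

Both queries return: [('Alice',), ('Bob',), ('Dave',)]

Reason: Both filter gpa > 3.1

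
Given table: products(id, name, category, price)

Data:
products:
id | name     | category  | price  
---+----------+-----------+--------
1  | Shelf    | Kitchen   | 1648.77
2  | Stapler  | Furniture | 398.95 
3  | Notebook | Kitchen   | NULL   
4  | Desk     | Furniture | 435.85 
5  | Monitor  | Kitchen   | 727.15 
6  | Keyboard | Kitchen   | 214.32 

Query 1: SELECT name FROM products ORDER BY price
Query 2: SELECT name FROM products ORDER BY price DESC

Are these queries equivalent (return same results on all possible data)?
No, not equivalent

Query 1 returns: [('Notebook',), ('Keyboard',), ('Stapler',), ('Desk',), ('Monitor',), ('Shelf',)]
Query 2 returns: [('Shelf',), ('Monitor',), ('Desk',), ('Stapler',), ('Keyboard',), ('Notebook',)]

Reason: ASC vs DESC gives opposite ordering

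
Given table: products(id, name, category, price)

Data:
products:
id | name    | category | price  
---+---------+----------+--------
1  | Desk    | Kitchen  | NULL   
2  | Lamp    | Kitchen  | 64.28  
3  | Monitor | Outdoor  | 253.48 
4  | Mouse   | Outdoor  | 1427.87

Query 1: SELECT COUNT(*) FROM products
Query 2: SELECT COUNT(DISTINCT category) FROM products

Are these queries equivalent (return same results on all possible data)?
No, not equivalent

Query 1 returns: [(4,)]
Query 2 returns: [(2,)]

Reason: COUNT(*) counts rows, COUNT(DISTINCT category) counts unique categorys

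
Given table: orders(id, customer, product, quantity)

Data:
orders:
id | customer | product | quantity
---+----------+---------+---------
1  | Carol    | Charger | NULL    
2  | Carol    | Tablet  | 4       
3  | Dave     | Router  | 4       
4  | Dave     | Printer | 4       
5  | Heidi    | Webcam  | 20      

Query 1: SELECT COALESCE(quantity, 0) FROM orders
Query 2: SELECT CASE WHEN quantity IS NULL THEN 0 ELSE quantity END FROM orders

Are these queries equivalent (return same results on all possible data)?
Yes, equivalent

Both queries return: [(0,), (4,), (4,), (4,), (20,)]

Reason: COALESCE vs CASE for NULL handling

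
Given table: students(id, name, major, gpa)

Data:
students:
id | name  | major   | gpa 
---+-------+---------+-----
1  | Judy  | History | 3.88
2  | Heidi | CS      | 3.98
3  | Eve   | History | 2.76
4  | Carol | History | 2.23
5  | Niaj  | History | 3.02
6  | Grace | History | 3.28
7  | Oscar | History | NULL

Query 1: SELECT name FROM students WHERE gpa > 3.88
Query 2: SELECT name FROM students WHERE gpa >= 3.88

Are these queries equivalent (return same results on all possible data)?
No, not equivalent

Query 1 returns: [('Heidi',)]
Query 2 returns: [('Judy',), ('Heidi',)]

Reason: > vs >= gives different results when gpa = 3.88 exists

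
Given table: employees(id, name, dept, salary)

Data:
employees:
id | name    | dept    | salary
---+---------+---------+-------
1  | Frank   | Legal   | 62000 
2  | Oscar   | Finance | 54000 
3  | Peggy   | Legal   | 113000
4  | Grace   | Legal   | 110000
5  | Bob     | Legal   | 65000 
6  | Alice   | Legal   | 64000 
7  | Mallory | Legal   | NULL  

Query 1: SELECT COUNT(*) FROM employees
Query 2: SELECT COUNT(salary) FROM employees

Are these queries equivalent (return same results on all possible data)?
No, not equivalent

Query 1 returns: [(7,)]
Query 2 returns: [(6,)]

Reason: COUNT(*) includes NULLs, COUNT(column) excludes them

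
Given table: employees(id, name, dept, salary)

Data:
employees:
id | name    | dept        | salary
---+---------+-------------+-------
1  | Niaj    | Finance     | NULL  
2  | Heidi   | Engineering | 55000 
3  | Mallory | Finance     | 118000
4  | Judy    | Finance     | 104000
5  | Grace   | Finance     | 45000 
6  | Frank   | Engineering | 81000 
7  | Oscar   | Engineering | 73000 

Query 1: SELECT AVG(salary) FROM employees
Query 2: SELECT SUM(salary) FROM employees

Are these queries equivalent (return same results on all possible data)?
No, not equivalent

Query 1 returns: [(79333.33333333333,)]
Query 2 returns: [(476000,)]

Reason: AVG vs SUM give different aggregate values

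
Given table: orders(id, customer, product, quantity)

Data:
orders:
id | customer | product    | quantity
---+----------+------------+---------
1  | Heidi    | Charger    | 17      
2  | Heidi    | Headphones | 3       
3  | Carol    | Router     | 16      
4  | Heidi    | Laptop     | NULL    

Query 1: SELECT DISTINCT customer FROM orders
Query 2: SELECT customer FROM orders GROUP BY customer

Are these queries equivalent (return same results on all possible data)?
Yes, equivalent

Both queries return: [('Carol',), ('Heidi',)]

Reason: Both get unique customers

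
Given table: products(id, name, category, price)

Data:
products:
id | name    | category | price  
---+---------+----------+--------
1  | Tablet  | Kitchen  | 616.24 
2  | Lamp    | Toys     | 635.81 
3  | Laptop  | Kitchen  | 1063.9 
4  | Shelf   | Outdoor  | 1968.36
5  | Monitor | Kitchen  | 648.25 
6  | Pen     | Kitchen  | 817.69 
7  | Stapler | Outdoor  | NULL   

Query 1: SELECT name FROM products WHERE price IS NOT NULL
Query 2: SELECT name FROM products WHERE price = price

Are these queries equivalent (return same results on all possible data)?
Yes, equivalent

Both queries return: [('Lamp',), ('Laptop',), ('Monitor',), ('Pen',), ('Shelf',), ('Tablet',)]

Reason: IS NOT NULL vs self-equality (both exclude NULLs)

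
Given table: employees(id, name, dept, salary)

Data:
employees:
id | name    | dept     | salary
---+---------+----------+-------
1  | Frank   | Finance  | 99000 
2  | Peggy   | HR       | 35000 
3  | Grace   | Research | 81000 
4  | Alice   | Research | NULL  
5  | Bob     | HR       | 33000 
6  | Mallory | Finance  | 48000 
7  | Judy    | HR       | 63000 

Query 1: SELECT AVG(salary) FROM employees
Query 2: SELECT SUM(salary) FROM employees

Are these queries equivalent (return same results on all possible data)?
No, not equivalent

Query 1 returns: [(59833.333333333336,)]
Query 2 returns: [(359000,)]

Reason: AVG vs SUM give different aggregate values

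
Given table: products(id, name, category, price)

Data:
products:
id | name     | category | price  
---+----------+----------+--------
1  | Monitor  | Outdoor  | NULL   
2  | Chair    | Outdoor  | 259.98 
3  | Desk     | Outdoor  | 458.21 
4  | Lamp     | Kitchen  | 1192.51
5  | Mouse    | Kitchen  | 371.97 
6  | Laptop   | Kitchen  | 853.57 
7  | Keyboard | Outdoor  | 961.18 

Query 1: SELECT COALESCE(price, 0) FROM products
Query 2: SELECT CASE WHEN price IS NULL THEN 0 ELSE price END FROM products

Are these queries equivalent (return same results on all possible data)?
Yes, equivalent

Both queries return: [(0,), (259.98,), (371.97,), (458.21,), (853.57,), (961.18,), (1192.51,)]

Reason: COALESCE vs CASE for NULL handling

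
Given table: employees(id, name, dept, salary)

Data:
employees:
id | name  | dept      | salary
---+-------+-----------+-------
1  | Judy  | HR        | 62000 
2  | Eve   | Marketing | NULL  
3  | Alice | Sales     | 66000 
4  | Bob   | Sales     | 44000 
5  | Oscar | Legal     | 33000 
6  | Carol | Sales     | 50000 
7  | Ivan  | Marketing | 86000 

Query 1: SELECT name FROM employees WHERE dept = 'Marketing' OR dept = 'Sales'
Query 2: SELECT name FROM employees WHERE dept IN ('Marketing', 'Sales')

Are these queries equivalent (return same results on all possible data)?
Yes, equivalent

Both queries return: [('Alice',), ('Bob',), ('Carol',), ('Eve',), ('Ivan',)]

Reason: OR vs IN are equivalent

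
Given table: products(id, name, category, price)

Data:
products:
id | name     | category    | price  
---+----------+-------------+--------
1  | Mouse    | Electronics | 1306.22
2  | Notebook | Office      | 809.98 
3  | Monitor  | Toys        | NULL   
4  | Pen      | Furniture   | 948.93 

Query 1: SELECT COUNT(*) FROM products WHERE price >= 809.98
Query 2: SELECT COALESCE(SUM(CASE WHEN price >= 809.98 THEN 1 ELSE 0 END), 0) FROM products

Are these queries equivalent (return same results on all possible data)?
Yes, equivalent

Both queries return: [(3,)]

Reason: COUNT with WHERE vs conditional SUM (COALESCE handles empty-table NULL)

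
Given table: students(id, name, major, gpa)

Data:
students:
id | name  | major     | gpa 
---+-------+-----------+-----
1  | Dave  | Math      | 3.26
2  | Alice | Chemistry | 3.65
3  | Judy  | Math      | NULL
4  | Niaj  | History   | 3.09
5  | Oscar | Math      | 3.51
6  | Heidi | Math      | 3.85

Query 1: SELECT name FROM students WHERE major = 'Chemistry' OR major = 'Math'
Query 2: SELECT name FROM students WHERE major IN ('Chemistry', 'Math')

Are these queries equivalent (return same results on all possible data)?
Yes, equivalent

Both queries return: [('Alice',), ('Dave',), ('Heidi',), ('Judy',), ('Oscar',)]

Reason: OR vs IN are equivalent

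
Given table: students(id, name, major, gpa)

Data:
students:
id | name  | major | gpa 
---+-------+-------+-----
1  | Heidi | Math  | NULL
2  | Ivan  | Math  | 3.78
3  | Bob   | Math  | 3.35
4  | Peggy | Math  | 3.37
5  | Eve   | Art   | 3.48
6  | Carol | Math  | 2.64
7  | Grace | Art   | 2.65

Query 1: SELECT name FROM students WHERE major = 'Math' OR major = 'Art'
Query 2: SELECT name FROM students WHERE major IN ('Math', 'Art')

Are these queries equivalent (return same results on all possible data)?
Yes, equivalent

Both queries return: [('Bob',), ('Carol',), ('Eve',), ('Grace',), ('Heidi',), ('Ivan',), ('Peggy',)]

Reason: OR vs IN are equivalent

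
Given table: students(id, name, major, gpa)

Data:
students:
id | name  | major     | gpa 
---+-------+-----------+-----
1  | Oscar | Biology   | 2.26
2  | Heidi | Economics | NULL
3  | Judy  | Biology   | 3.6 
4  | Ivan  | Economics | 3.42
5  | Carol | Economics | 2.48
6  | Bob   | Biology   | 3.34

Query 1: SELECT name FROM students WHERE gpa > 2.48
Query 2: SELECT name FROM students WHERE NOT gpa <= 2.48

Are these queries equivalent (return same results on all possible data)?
Yes, equivalent

Both queries return: [('Bob',), ('Ivan',), ('Judy',)]

Reason: Both filter gpa > 2.48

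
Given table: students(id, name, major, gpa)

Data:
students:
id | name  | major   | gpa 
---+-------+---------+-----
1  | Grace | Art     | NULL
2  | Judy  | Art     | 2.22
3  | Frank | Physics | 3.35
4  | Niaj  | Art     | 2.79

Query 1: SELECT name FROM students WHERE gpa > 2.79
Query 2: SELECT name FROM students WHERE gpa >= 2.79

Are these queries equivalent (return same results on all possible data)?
No, not equivalent

Query 1 returns: [('Frank',)]
Query 2 returns: [('Frank',), ('Niaj',)]

Reason: > vs >= gives different results when gpa = 2.79 exists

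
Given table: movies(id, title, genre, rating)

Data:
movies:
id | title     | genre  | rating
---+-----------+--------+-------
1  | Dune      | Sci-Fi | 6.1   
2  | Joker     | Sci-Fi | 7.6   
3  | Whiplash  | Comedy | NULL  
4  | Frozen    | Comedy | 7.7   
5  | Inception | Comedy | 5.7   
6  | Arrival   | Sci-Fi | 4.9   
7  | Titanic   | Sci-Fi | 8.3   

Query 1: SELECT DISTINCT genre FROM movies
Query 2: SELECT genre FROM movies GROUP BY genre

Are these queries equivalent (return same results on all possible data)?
Yes, equivalent

Both queries return: [('Comedy',), ('Sci-Fi',)]

Reason: Both get unique genres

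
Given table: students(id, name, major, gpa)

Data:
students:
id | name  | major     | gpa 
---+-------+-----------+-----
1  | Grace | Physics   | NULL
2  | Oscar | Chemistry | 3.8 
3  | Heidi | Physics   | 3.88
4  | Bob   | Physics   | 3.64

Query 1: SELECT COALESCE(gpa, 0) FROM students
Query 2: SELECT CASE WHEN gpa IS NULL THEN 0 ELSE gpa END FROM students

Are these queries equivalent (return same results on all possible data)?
Yes, equivalent

Both queries return: [(0,), (3.64,), (3.8,), (3.88,)]

Reason: COALESCE vs CASE for NULL handling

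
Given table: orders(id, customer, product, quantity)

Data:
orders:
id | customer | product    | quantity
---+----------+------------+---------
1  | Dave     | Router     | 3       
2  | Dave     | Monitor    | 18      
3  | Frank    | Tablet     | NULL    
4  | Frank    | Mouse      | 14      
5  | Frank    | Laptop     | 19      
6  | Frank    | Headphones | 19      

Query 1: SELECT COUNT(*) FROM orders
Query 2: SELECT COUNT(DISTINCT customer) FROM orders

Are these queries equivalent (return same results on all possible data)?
No, not equivalent

Query 1 returns: [(6,)]
Query 2 returns: [(2,)]

Reason: COUNT(*) counts rows, COUNT(DISTINCT customer) counts unique customers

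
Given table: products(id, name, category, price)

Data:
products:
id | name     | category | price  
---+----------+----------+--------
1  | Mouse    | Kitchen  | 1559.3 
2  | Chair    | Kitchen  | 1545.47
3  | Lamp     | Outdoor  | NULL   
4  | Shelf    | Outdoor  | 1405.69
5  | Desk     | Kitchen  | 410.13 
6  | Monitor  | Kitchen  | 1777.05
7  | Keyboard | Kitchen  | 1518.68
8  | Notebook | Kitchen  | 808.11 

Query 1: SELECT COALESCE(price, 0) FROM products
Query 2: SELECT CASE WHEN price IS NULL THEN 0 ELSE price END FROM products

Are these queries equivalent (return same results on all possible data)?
Yes, equivalent

Both queries return: [(0,), (410.13,), (808.11,), (1405.69,), (1518.68,), (1545.47,), (1559.3,), (1777.05,)]

Reason: COALESCE vs CASE for NULL handling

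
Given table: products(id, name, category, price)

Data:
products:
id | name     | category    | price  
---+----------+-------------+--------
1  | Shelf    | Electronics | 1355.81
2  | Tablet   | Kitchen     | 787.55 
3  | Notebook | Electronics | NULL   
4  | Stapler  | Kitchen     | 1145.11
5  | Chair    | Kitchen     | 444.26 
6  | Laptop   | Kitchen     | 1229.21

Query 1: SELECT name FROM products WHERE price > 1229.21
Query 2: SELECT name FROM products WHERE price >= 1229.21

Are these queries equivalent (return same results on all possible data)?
No, not equivalent

Query 1 returns: [('Shelf',)]
Query 2 returns: [('Shelf',), ('Laptop',)]

Reason: > vs >= gives different results when price = 1229.21 exists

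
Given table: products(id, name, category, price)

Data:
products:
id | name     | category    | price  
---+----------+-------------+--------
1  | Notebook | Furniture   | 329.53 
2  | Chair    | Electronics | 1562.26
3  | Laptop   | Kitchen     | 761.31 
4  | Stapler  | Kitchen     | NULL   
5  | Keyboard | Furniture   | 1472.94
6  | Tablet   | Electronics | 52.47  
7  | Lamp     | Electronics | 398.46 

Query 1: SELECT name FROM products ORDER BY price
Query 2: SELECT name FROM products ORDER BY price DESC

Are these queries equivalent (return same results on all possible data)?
No, not equivalent

Query 1 returns: [('Stapler',), ('Tablet',), ('Notebook',), ('Lamp',), ('Laptop',), ('Keyboard',), ('Chair',)]
Query 2 returns: [('Chair',), ('Keyboard',), ('Laptop',), ('Lamp',), ('Notebook',), ('Tablet',), ('Stapler',)]

Reason: ASC vs DESC gives opposite ordering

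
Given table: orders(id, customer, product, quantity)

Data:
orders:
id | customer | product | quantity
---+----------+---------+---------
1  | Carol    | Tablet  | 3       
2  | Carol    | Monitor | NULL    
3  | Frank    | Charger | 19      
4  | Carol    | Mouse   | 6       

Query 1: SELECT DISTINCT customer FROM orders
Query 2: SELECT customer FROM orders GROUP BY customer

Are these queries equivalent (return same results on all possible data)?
Yes, equivalent

Both queries return: [('Carol',), ('Frank',)]

Reason: Both get unique customers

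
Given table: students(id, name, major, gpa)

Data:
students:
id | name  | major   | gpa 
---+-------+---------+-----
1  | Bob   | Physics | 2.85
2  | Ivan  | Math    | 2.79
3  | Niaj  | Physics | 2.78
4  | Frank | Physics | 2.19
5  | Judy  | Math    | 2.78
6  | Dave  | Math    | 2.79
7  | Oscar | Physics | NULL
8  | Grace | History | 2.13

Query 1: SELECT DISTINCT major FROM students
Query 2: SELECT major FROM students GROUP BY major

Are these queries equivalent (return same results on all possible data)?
Yes, equivalent

Both queries return: [('History',), ('Math',), ('Physics',)]

Reason: Both get unique majors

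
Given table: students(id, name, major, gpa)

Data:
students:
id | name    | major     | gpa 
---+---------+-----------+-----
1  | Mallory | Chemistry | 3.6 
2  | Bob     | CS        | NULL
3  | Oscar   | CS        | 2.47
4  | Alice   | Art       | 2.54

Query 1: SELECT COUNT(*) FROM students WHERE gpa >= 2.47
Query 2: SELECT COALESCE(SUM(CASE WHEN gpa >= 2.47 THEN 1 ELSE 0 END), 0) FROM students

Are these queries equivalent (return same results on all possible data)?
Yes, equivalent

Both queries return: [(3,)]

Reason: COUNT with WHERE vs conditional SUM (COALESCE handles empty-table NULL)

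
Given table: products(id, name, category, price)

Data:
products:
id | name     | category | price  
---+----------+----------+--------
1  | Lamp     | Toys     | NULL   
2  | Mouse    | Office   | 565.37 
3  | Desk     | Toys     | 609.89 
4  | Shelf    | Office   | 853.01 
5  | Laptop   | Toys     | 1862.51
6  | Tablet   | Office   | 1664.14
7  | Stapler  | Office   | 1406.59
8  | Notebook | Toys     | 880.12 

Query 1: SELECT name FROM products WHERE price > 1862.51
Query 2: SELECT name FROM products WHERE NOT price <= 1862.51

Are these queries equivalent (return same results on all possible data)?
Yes, equivalent

Both queries return: []

Reason: Both filter price > 1862.51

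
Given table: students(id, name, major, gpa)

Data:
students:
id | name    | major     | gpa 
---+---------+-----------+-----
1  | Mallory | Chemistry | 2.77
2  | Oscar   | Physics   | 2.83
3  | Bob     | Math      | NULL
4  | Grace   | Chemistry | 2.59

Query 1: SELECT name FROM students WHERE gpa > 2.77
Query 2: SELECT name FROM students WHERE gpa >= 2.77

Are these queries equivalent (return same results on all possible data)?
No, not equivalent

Query 1 returns: [('Oscar',)]
Query 2 returns: [('Mallory',), ('Oscar',)]

Reason: > vs >= gives different results when gpa = 2.77 exists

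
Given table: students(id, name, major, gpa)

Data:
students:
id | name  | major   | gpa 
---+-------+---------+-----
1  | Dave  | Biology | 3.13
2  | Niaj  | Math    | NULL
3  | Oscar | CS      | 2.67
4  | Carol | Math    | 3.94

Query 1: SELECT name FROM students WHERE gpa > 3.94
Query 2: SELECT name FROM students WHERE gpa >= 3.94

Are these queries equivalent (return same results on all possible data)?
No, not equivalent

Query 1 returns: []
Query 2 returns: [('Carol',)]

Reason: > vs >= gives different results when gpa = 3.94 exists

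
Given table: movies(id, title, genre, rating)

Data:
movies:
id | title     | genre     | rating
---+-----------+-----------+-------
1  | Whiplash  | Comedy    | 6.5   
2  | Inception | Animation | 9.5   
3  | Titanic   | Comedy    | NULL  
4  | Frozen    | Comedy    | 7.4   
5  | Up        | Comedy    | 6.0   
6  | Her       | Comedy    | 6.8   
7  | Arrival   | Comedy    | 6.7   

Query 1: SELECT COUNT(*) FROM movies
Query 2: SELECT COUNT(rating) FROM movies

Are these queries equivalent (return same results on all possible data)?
No, not equivalent

Query 1 returns: [(7,)]
Query 2 returns: [(6,)]

Reason: COUNT(*) includes NULLs, COUNT(column) excludes them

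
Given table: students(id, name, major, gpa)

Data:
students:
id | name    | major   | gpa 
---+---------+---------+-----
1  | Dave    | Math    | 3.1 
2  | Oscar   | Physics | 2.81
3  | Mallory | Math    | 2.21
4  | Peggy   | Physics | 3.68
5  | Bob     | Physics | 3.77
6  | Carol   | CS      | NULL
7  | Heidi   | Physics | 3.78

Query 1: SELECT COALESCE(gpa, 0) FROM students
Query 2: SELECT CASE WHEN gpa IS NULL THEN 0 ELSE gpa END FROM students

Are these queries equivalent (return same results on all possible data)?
Yes, equivalent

Both queries return: [(0,), (2.21,), (2.81,), (3.1,), (3.68,), (3.77,), (3.78,)]

Reason: COALESCE vs CASE for NULL handling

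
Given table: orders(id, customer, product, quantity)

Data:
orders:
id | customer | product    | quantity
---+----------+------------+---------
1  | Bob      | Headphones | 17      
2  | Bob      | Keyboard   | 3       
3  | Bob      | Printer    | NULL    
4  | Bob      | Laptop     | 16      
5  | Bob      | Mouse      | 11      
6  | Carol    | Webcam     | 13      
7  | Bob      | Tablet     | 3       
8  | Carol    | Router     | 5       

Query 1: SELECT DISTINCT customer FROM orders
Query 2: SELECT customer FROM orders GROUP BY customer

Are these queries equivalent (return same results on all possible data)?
Yes, equivalent

Both queries return: [('Bob',), ('Carol',)]

Reason: Both get unique customers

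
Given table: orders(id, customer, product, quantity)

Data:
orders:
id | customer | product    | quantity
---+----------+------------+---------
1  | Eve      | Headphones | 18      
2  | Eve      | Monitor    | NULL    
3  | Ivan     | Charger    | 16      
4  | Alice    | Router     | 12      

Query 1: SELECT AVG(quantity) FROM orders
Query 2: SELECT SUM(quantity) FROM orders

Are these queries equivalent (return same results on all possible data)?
No, not equivalent

Query 1 returns: [(15.333333333333334,)]
Query 2 returns: [(46,)]

Reason: AVG vs SUM give different aggregate values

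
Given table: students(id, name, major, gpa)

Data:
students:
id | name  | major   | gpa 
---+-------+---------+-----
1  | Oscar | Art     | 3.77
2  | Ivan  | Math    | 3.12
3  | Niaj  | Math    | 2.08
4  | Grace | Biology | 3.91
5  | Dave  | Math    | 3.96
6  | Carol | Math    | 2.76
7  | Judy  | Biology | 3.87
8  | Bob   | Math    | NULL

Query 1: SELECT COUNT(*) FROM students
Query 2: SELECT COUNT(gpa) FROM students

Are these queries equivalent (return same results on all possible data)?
No, not equivalent

Query 1 returns: [(8,)]
Query 2 returns: [(7,)]

Reason: COUNT(*) includes NULLs, COUNT(column) excludes them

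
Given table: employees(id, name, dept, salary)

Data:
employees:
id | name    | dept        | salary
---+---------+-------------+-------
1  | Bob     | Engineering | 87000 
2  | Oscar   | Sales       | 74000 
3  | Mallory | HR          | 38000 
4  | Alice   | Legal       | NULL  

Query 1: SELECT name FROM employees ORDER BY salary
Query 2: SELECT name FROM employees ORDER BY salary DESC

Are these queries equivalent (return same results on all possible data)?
No, not equivalent

Query 1 returns: [('Alice',), ('Mallory',), ('Oscar',), ('Bob',)]
Query 2 returns: [('Bob',), ('Oscar',), ('Mallory',), ('Alice',)]

Reason: ASC vs DESC gives opposite ordering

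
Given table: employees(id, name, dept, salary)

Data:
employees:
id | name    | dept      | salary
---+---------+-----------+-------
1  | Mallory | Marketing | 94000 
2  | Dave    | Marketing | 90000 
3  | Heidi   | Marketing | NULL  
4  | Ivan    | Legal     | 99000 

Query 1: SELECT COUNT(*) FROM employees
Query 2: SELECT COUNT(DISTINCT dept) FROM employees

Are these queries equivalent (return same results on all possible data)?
No, not equivalent

Query 1 returns: [(4,)]
Query 2 returns: [(2,)]

Reason: COUNT(*) counts rows, COUNT(DISTINCT dept) counts unique depts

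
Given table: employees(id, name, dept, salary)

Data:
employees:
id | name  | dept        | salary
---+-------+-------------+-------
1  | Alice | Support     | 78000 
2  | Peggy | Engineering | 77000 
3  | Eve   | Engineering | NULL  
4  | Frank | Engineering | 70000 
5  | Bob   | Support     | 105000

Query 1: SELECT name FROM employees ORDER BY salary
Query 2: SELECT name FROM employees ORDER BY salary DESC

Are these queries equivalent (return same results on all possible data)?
No, not equivalent

Query 1 returns: [('Eve',), ('Frank',), ('Peggy',), ('Alice',), ('Bob',)]
Query 2 returns: [('Bob',), ('Alice',), ('Peggy',), ('Frank',), ('Eve',)]

Reason: ASC vs DESC gives opposite ordering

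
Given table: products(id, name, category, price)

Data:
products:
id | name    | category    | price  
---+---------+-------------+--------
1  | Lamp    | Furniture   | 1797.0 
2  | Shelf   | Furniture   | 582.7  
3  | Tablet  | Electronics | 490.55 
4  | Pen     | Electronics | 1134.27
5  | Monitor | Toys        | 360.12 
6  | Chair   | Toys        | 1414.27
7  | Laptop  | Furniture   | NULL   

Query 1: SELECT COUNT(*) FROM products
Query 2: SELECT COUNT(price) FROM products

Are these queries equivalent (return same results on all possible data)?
No, not equivalent

Query 1 returns: [(7,)]
Query 2 returns: [(6,)]

Reason: COUNT(*) includes NULLs, COUNT(column) excludes them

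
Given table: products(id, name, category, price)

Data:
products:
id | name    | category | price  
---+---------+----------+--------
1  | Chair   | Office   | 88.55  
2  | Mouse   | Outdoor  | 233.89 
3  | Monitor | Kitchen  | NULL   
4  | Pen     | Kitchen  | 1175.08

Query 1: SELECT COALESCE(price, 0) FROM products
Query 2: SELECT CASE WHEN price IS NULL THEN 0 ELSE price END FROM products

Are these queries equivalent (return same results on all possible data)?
Yes, equivalent

Both queries return: [(0,), (88.55,), (233.89,), (1175.08,)]

Reason: COALESCE vs CASE for NULL handling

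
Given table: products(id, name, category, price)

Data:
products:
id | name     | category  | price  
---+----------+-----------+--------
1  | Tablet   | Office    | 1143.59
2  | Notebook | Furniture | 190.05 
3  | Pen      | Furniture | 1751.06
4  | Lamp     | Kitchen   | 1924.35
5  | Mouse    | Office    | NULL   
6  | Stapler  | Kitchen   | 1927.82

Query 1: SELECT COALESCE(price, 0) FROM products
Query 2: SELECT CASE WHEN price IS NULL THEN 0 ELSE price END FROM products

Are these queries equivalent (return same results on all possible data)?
Yes, equivalent

Both queries return: [(0,), (190.05,), (1143.59,), (1751.06,), (1924.35,), (1927.82,)]

Reason: COALESCE vs CASE for NULL handling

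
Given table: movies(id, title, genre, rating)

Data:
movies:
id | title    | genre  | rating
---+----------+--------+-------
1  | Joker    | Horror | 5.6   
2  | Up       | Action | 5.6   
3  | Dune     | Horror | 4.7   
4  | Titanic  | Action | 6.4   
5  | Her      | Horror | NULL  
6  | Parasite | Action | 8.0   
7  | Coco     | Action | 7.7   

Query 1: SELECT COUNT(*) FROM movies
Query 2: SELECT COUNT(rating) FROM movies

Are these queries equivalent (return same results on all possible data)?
No, not equivalent

Query 1 returns: [(7,)]
Query 2 returns: [(6,)]

Reason: COUNT(*) includes NULLs, COUNT(column) excludes them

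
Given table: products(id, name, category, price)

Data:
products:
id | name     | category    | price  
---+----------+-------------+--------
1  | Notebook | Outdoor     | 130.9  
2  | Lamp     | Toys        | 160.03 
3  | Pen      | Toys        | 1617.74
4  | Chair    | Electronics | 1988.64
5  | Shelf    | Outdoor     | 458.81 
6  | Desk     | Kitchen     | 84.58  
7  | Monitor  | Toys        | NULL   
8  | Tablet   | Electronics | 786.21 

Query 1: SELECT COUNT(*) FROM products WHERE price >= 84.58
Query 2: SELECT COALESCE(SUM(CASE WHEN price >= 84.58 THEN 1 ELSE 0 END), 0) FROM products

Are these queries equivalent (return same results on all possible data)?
Yes, equivalent

Both queries return: [(7,)]

Reason: COUNT with WHERE vs conditional SUM (COALESCE handles empty-table NULL)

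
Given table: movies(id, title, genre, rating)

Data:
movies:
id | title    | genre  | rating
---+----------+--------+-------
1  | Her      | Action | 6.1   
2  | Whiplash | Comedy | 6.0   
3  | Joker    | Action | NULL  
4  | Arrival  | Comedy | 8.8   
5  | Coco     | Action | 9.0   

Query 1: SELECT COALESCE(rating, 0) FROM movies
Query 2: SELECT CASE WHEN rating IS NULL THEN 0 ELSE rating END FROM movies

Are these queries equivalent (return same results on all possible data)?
Yes, equivalent

Both queries return: [(0,), (6.0,), (6.1,), (8.8,), (9.0,)]

Reason: COALESCE vs CASE for NULL handling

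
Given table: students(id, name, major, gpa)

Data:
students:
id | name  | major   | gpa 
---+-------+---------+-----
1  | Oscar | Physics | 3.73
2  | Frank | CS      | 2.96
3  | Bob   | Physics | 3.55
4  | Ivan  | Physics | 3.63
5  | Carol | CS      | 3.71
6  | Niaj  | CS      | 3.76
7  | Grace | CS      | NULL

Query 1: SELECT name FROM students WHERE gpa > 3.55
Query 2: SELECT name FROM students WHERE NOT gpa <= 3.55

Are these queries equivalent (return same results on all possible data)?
Yes, equivalent

Both queries return: [('Carol',), ('Ivan',), ('Niaj',), ('Oscar',)]

Reason: Both filter gpa > 3.55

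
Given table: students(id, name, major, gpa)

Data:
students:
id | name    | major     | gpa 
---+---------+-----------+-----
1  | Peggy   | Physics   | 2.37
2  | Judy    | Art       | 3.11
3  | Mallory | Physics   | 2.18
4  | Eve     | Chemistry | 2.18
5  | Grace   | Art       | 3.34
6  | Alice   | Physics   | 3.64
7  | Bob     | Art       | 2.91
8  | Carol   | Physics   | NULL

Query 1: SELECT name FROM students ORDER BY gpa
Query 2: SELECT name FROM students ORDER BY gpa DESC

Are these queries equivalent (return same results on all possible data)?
No, not equivalent

Query 1 returns: [('Carol',), ('Mallory',), ('Eve',), ('Peggy',), ('Bob',), ('Judy',), ('Grace',), ('Alice',)]
Query 2 returns: [('Alice',), ('Grace',), ('Judy',), ('Bob',), ('Peggy',), ('Mallory',), ('Eve',), ('Carol',)]

Reason: ASC vs DESC gives opposite ordering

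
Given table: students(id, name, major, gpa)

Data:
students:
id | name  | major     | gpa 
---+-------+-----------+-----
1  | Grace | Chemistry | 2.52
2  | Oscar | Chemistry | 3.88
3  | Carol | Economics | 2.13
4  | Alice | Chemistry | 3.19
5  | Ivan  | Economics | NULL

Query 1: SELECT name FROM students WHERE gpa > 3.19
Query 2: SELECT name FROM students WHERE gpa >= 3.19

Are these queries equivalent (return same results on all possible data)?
No, not equivalent

Query 1 returns: [('Oscar',)]
Query 2 returns: [('Oscar',), ('Alice',)]

Reason: > vs >= gives different results when gpa = 3.19 exists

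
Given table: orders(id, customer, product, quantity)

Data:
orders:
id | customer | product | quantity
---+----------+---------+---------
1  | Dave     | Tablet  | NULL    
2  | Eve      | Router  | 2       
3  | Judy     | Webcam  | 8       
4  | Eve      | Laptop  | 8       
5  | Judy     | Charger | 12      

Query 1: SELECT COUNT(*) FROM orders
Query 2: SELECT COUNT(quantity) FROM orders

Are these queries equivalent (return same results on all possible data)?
No, not equivalent

Query 1 returns: [(5,)]
Query 2 returns: [(4,)]

Reason: COUNT(*) includes NULLs, COUNT(column) excludes them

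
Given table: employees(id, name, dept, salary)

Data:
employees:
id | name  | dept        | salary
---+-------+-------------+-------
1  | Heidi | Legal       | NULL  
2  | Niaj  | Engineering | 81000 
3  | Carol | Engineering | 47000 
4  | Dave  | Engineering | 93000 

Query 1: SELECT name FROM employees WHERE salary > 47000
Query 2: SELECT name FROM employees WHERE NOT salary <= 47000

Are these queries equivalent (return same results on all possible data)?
Yes, equivalent

Both queries return: [('Dave',), ('Niaj',)]

Reason: Both filter salary > 47000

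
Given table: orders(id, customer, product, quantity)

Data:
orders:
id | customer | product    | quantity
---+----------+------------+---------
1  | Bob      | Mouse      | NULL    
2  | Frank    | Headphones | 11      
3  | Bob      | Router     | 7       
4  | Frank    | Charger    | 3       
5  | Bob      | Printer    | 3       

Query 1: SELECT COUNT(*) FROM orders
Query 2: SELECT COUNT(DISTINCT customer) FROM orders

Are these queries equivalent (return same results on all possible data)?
No, not equivalent

Query 1 returns: [(5,)]
Query 2 returns: [(2,)]

Reason: COUNT(*) counts rows, COUNT(DISTINCT customer) counts unique customers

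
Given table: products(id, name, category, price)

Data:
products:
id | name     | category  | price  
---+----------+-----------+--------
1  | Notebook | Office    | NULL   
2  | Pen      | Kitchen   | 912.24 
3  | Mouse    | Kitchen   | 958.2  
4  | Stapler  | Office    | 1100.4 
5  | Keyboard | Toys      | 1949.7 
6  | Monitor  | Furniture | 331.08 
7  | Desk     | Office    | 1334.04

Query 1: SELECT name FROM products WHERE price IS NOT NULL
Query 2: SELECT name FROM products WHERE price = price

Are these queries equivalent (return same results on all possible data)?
Yes, equivalent

Both queries return: [('Desk',), ('Keyboard',), ('Monitor',), ('Mouse',), ('Pen',), ('Stapler',)]

Reason: IS NOT NULL vs self-equality (both exclude NULLs)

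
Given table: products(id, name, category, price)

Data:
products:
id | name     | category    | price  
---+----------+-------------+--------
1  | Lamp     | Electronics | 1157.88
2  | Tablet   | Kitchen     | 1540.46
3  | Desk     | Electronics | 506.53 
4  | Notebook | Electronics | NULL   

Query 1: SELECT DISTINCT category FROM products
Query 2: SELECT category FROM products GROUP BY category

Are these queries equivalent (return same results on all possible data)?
Yes, equivalent

Both queries return: [('Electronics',), ('Kitchen',)]

Reason: Both get unique categorys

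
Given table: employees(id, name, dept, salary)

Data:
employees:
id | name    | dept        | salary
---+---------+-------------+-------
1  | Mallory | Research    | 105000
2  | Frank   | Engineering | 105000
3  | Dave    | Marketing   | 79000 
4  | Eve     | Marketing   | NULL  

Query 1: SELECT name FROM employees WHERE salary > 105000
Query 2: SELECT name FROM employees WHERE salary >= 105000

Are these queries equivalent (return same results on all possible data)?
No, not equivalent

Query 1 returns: []
Query 2 returns: [('Mallory',), ('Frank',)]

Reason: > vs >= gives different results when salary = 105000 exists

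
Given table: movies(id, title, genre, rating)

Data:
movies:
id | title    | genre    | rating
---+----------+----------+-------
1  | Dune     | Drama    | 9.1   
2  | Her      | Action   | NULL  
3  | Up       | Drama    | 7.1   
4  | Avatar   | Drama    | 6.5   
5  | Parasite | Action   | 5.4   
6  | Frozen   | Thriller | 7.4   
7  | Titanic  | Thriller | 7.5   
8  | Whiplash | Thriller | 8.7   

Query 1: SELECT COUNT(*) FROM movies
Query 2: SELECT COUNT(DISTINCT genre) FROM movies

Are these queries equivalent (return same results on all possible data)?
No, not equivalent

Query 1 returns: [(8,)]
Query 2 returns: [(3,)]

Reason: COUNT(*) counts rows, COUNT(DISTINCT genre) counts unique genres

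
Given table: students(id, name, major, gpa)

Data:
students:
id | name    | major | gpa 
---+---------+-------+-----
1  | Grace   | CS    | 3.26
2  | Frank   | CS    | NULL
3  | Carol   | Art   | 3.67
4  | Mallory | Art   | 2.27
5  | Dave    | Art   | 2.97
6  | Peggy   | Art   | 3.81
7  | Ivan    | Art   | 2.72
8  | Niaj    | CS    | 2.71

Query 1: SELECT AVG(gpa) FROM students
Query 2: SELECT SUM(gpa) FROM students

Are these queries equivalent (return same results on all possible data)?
No, not equivalent

Query 1 returns: [(3.0585714285714287,)]
Query 2 returns: [(21.41,)]

Reason: AVG vs SUM give different aggregate values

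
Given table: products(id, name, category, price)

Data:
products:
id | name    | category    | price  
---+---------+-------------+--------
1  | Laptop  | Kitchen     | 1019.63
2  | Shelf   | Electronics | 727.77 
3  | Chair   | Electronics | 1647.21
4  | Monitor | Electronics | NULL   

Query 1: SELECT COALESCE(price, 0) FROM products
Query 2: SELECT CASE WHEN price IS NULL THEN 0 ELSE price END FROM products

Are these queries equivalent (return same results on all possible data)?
Yes, equivalent

Both queries return: [(0,), (727.77,), (1019.63,), (1647.21,)]

Reason: COALESCE vs CASE for NULL handling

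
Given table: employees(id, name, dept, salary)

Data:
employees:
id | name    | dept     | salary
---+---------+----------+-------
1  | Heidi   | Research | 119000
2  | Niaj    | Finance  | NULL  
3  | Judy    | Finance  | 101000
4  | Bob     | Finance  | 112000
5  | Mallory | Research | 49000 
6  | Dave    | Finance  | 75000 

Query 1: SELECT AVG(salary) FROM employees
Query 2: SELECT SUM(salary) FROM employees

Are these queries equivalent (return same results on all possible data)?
No, not equivalent

Query 1 returns: [(91200.0,)]
Query 2 returns: [(456000,)]

Reason: AVG vs SUM give different aggregate values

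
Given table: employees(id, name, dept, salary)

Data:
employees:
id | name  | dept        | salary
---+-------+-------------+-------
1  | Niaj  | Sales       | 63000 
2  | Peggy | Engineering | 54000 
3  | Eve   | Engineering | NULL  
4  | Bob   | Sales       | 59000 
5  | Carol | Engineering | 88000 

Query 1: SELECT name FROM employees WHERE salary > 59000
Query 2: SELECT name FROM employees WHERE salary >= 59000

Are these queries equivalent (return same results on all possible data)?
No, not equivalent

Query 1 returns: [('Niaj',), ('Carol',)]
Query 2 returns: [('Niaj',), ('Bob',), ('Carol',)]

Reason: > vs >= gives different results when salary = 59000 exists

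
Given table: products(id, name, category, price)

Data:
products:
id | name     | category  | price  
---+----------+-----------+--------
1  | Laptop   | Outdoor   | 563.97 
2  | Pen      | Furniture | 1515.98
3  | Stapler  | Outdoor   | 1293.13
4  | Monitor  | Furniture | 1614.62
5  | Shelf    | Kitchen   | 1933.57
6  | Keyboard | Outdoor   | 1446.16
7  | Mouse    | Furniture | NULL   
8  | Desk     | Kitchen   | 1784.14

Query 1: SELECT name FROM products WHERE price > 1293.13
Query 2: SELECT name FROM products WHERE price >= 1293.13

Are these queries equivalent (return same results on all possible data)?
No, not equivalent

Query 1 returns: [('Pen',), ('Monitor',), ('Shelf',), ('Keyboard',), ('Desk',)]
Query 2 returns: [('Pen',), ('Stapler',), ('Monitor',), ('Shelf',), ('Keyboard',), ('Desk',)]

Reason: > vs >= gives different results when price = 1293.13 exists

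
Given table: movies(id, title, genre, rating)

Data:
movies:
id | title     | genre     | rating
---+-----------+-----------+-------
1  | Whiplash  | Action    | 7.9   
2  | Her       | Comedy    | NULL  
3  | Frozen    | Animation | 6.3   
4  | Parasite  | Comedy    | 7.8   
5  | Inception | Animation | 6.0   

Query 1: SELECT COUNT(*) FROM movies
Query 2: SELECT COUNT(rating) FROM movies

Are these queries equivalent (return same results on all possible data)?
No, not equivalent

Query 1 returns: [(5,)]
Query 2 returns: [(4,)]

Reason: COUNT(*) includes NULLs, COUNT(column) excludes them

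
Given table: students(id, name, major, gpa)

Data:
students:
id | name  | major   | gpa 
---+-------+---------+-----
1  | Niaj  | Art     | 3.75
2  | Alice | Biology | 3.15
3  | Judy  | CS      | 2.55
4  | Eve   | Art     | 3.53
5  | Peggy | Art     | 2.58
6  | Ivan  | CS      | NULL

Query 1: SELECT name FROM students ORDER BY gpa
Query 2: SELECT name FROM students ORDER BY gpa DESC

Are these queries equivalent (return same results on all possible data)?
No, not equivalent

Query 1 returns: [('Ivan',), ('Judy',), ('Peggy',), ('Alice',), ('Eve',), ('Niaj',)]
Query 2 returns: [('Niaj',), ('Eve',), ('Alice',), ('Peggy',), ('Judy',), ('Ivan',)]

Reason: ASC vs DESC gives opposite ordering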